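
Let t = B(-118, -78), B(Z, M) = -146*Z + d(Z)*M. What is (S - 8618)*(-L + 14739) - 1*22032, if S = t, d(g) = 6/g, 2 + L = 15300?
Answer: -285397104/59 ≈ -4.8372e+6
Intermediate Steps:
L = 15298 (L = -2 + 15300 = 15298)
B(Z, M) = -146*Z + 6*M/Z (B(Z, M) = -146*Z + (6/Z)*M = -146*Z + 6*M/Z)
t = 1016686/59 (t = -146*(-118) + 6*(-78)/(-118) = 17228 + 6*(-78)*(-1/118) = 17228 + 234/59 = 1016686/59 ≈ 17232.)
S = 1016686/59 ≈ 17232.
(S - 8618)*(-L + 14739) - 1*22032 = (1016686/59 - 8618)*(-1*15298 + 14739) - 1*22032 = 508224*(-15298 + 14739)/59 - 22032 = (508224/59)*(-559) - 22032 = -284097216/59 - 22032 = -285397104/59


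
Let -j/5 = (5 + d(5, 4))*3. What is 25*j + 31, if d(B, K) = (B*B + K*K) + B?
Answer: -19094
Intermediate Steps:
d(B, K) = B + B² + K² (d(B, K) = (B² + K²) + B = B + B² + K²)
j = -765 (j = -5*(5 + (5 + 5² + 4²))*3 = -5*(5 + (5 + 25 + 16))*3 = -5*(5 + 46)*3 = -255*3 = -5*153 = -765)
25*j + 31 = 25*(-765) + 31 = -19125 + 31 = -19094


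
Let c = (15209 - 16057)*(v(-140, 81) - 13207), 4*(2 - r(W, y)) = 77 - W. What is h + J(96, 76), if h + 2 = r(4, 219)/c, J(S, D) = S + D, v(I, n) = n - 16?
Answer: 7578202815/44577664 ≈ 170.00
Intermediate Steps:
v(I, n) = -16 + n
r(W, y) = -69/4 + W/4 (r(W, y) = 2 - (77 - W)/4 = 2 + (-77/4 + W/4) = -69/4 + W/4)
c = 11144416 (c = (15209 - 16057)*((-16 + 81) - 13207) = -848*(65 - 13207) = -848*(-13142) = 11144416)
J(S, D) = D + S
h = -89155393/44577664 (h = -2 + (-69/4 + (¼)*4)/11144416 = -2 + (-69/4 + 1)*(1/11144416) = -2 - 65/4*1/11144416 = -2 - 65/44577664 = -89155393/44577664 ≈ -2.0000)
h + J(96, 76) = -89155393/44577664 + (76 + 96) = -89155393/44577664 + 172 = 7578202815/44577664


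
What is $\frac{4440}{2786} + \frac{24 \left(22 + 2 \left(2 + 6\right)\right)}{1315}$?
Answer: $\frac{4189716}{1831795} \approx 2.2872$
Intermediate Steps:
$\frac{4440}{2786} + \frac{24 \left(22 + 2 \left(2 + 6\right)\right)}{1315} = 4440 \cdot \frac{1}{2786} + 24 \left(22 + 2 \cdot 8\right) \frac{1}{1315} = \frac{2220}{1393} + 24 \left(22 + 16\right) \frac{1}{1315} = \frac{2220}{1393} + 24 \cdot 38 \cdot \frac{1}{1315} = \frac{2220}{1393} + 912 \cdot \frac{1}{1315} = \frac{2220}{1393} + \frac{912}{1315} = \frac{4189716}{1831795}$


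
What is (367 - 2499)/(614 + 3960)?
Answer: -1066/2287 ≈ -0.46611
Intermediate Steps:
(367 - 2499)/(614 + 3960) = -2132/4574 = -2132*1/4574 = -1066/2287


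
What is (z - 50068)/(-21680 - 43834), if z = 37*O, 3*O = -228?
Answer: 26440/32757 ≈ 0.80716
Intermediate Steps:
O = -76 (O = (⅓)*(-228) = -76)
z = -2812 (z = 37*(-76) = -2812)
(z - 50068)/(-21680 - 43834) = (-2812 - 50068)/(-21680 - 43834) = -52880/(-65514) = -52880*(-1/65514) = 26440/32757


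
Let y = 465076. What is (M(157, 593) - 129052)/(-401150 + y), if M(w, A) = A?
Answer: -128459/63926 ≈ -2.0095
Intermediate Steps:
(M(157, 593) - 129052)/(-401150 + y) = (593 - 129052)/(-401150 + 465076) = -128459/63926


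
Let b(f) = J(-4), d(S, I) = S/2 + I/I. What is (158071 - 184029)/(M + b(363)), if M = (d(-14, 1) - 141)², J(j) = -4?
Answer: -25958/21605 ≈ -1.2015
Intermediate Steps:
d(S, I) = 1 + S/2 (d(S, I) = S*(½) + 1 = S/2 + 1 = 1 + S/2)
b(f) = -4
M = 21609 (M = ((1 + (½)*(-14)) - 141)² = ((1 - 7) - 141)² = (-6 - 141)² = (-147)² = 21609)
(158071 - 184029)/(M + b(363)) = (158071 - 184029)/(21609 - 4) = -25958/21605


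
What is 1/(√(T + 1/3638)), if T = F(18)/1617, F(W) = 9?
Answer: 7*√458326154/11453 ≈ 13.085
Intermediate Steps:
T = 3/539 (T = 9/1617 = 9*(1/1617) = 3/539 ≈ 0.0055659)
1/(√(T + 1/3638)) = 1/(√(3/539 + 1/3638)) = 1/(√(11453/1960882)) = 1/(√458326154/280126) = 7*√458326154/11453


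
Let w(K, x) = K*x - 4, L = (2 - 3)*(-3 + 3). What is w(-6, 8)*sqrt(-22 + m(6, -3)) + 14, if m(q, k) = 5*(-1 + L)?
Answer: 14 - 156*I*sqrt(3) ≈ 14.0 - 270.2*I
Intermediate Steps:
L = 0 (L = -1*0 = 0)
w(K, x) = -4 + K*x
m(q, k) = -5 (m(q, k) = 5*(-1 + 0) = 5*(-1) = -5)
w(-6, 8)*sqrt(-22 + m(6, -3)) + 14 = (-4 - 6*8)*sqrt(-22 - 5) + 14 = (-4 - 48)*sqrt(-27) + 14 = -156*I*sqrt(3) + 14 = 14 - 156*I*sqrt(3)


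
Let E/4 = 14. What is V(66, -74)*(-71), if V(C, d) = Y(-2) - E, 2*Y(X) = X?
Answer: 4047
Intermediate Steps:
E = 56 (E = 4*14 = 56)
Y(X) = X/2
V(C, d) = -57 (V(C, d) = (½)*(-2) - 1*56 = -1 - 56 = -57)
V(66, -74)*(-71) = -57*(-71) = 4047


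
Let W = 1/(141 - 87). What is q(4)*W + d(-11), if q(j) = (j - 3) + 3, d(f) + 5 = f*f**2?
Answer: -36070/27 ≈ -1335.9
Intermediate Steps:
W = 1/54 ≈ 0.018519
d(f) = -5 + f**3 (d(f) = -5 + f*f**2 = -5 + f**3)
q(j) = j (q(j) = (-3 + j) + 3 = j)
q(4)*W + d(-11) = 4*(1/54) + (-5 + (-11)**3) = 2/27 + (-5 - 1331) = 2/27 - 1336 = -36070/27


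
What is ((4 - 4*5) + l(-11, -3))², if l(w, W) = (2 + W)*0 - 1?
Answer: 289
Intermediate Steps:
l(w, W) = -1 (l(w, W) = 0 - 1 = -1)
((4 - 4*5) + l(-11, -3))² = ((4 - 4*5) - 1)² = ((4 - 20) - 1)² = (-16 - 1)² = (-17)² = 289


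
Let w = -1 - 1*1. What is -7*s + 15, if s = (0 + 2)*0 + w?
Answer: 29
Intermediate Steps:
w = -2 (w = -1 - 1 = -2)
s = -2 (s = (0 + 2)*0 - 2 = 2*0 - 2 = 0 - 2 = -2)
-7*s + 15 = -7*(-2) + 15 = 14 + 15 = 29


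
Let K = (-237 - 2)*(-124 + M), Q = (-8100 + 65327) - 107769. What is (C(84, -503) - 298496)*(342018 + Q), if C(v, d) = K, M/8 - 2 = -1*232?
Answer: 49813248400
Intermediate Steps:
Q = -50542 (Q = 57227 - 107769 = -50542)
M = -1840 (M = 16 + 8*(-1*232) = 16 + 8*(-232) = 16 - 1856 = -1840)
K = 469396 (K = (-237 - 2)*(-124 - 1840) = -239*(-1964) = 469396)
C(v, d) = 469396
(C(84, -503) - 298496)*(342018 + Q) = (469396 - 298496)*(342018 - 50542) = 170900*291476 = 49813248400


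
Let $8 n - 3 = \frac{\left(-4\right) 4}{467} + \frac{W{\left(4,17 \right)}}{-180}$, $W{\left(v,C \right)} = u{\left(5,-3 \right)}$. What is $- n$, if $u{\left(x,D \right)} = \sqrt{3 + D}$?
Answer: $- \frac{1385}{3736} \approx -0.37072$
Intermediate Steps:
$W{\left(v,C \right)} = 0$ ($W{\left(v,C \right)} = \sqrt{3 - 3} = \sqrt{0} = 0$)
$n = \frac{1385}{3736}$ ($n = \frac{3}{8} + \frac{\frac{\left(-4\right) 4}{467} + \frac{0}{-180}}{8} = \frac{3}{8} + \frac{\left(-16\right) \frac{1}{467} + 0 \left(- \frac{1}{180}\right)}{8} = \frac{3}{8} + \frac{- \frac{16}{467} + 0}{8} = \frac{3}{8} + \frac{1}{8} \left(- \frac{16}{467}\right) = \frac{3}{8} - \frac{2}{467} = \frac{1385}{3736} \approx 0.37072$)
$- n = \left(-1\right) \frac{1385}{3736} = - \frac{1385}{3736}$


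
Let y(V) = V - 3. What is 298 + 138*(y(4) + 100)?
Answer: 14236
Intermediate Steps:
y(V) = -3 + V
298 + 138*(y(4) + 100) = 298 + 138*((-3 + 4) + 100) = 298 + 138*(1 + 100) = 298 + 138*101 = 298 + 13938 = 14236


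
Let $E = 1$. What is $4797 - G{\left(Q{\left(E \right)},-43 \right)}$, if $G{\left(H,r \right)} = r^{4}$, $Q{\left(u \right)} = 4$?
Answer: $-3414004$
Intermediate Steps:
$4797 - G{\left(Q{\left(E \right)},-43 \right)} = 4797 - \left(-43\right)^{4} = 4797 - 3418801 = -3414004$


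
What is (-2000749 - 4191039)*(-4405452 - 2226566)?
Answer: 41064049468184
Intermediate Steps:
(-2000749 - 4191039)*(-4405452 - 2226566) = -6191788*(-6632018) = 41064049468184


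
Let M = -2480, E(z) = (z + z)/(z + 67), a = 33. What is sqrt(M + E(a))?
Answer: I*sqrt(247934)/10 ≈ 49.793*I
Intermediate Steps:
E(z) = 2*z/(67 + z) (E(z) = (2*z)/(67 + z) = 2*z/(67 + z))
sqrt(M + E(a)) = sqrt(-2480 + 2*33/(67 + 33)) = sqrt(-2480 + 2*33/100) = sqrt(-2480 + 2*33*(1/100)) = sqrt(-2480 + 33/50) = sqrt(-123967/50) = I*sqrt(247934)/10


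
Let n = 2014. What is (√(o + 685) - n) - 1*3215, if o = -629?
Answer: -5229 + 2*√14 ≈ -5221.5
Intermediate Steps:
(√(o + 685) - n) - 1*3215 = (√(-629 + 685) - 1*2014) - 1*3215 = (√56 - 2014) - 3215 = (2*√14 - 2014) - 3215 = (-2014 + 2*√14) - 3215 = -5229 + 2*√14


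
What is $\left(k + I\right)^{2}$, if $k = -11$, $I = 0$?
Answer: $121$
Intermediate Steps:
$\left(k + I\right)^{2} = \left(-11 + 0\right)^{2} = \left(-11\right)^{2} = 121$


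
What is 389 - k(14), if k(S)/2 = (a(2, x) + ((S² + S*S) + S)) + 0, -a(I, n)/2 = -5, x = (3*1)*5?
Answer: -443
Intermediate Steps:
x = 15 (x = 3*5 = 15)
a(I, n) = 10 (a(I, n) = -2*(-5) = 10)
k(S) = 20 + 2*S + 4*S² (k(S) = 2*((10 + ((S² + S*S) + S)) + 0) = 2*((10 + ((S² + S²) + S)) + 0) = 2*((10 + (2*S² + S)) + 0) = 2*((10 + (S + 2*S²)) + 0) = 2*((10 + S + 2*S²) + 0) = 2*(10 + S + 2*S²) = 20 + 2*S + 4*S²)
389 - k(14) = 389 - (20 + 2*14 + 4*14²) = 389 - (20 + 28 + 4*196) = 389 - (20 + 28 + 784) = 389 - 1*832 = 389 - 832 = -443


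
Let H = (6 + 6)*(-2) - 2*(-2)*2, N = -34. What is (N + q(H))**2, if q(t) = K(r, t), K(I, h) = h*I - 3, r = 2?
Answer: 4761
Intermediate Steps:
K(I, h) = -3 + I*h (K(I, h) = I*h - 3 = -3 + I*h)
H = -16 (H = 12*(-2) + 4*2 = -24 + 8 = -16)
q(t) = -3 + 2*t
(N + q(H))**2 = (-34 + (-3 + 2*(-16)))**2 = (-34 + (-3 - 32))**2 = (-34 - 35)**2 = (-69)**2 = 4761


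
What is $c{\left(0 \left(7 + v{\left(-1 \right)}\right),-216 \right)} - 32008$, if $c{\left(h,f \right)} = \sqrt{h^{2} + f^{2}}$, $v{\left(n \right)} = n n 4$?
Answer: $-31792$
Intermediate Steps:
$v{\left(n \right)} = 4 n^{2}$ ($v{\left(n \right)} = n^{2} \cdot 4 = 4 n^{2}$)
$c{\left(h,f \right)} = \sqrt{f^{2} + h^{2}}$
$c{\left(0 \left(7 + v{\left(-1 \right)}\right),-216 \right)} - 32008 = \sqrt{\left(-216\right)^{2} + \left(0 \left(7 + 4 \left(-1\right)^{2}\right)\right)^{2}} - 32008 = \sqrt{46656 + \left(0 \left(7 + 4 \cdot 1\right)\right)^{2}} - 32008 = \sqrt{46656 + \left(0 \left(7 + 4\right)\right)^{2}} - 32008 = \sqrt{46656 + \left(0 \cdot 11\right)^{2}} - 32008 = \sqrt{46656 + 0^{2}} - 32008 = \sqrt{46656 + 0} - 32008 = \sqrt{46656} - 32008 = 216 - 32008 = -31792$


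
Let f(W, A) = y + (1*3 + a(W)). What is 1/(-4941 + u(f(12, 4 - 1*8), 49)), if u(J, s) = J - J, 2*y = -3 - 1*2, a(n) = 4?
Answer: -1/4941 ≈ -0.00020239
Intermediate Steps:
y = -5/2 (y = (-3 - 1*2)/2 = (-3 - 2)/2 = (1/2)*(-5) = -5/2 ≈ -2.5000)
f(W, A) = 9/2 (f(W, A) = -5/2 + (1*3 + 4) = -5/2 + (3 + 4) = -5/2 + 7 = 9/2)
u(J, s) = 0
1/(-4941 + u(f(12, 4 - 1*8), 49)) = 1/(-4941 + 0) = 1/(-4941) = -1/4941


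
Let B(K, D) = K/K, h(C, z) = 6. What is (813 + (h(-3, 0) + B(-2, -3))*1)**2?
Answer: 672400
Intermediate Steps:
B(K, D) = 1
(813 + (h(-3, 0) + B(-2, -3))*1)**2 = (813 + (6 + 1)*1)**2 = (813 + 7*1)**2 = (813 + 7)**2 = 820**2 = 672400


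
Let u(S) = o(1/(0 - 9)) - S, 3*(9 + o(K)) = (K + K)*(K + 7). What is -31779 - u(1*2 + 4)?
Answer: -7718528/243 ≈ -31764.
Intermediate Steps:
o(K) = -9 + 2*K*(7 + K)/3 (o(K) = -9 + ((K + K)*(K + 7))/3 = -9 + ((2*K)*(7 + K))/3 = -9 + (2*K*(7 + K))/3 = -9 + 2*K*(7 + K)/3)
u(S) = -2311/243 - S (u(S) = (-9 + 2*(1/(0 - 9))²/3 + 14/(3*(0 - 9))) - S = (-9 + 2*(1/(-9))²/3 + (14/3)/(-9)) - S = (-9 + 2*(-⅑)²/3 + (14/3)*(-⅑)) - S = (-9 + (⅔)*(1/81) - 14/27) - S = (-9 + 2/243 - 14/27) - S = -2311/243 - S)
-31779 - u(1*2 + 4) = -31779 - (-2311/243 - (1*2 + 4)) = -31779 - (-2311/243 - (2 + 4)) = -31779 - (-2311/243 - 1*6) = -31779 - (-2311/243 - 6) = -31779 - 1*(-3769/243) = -31779 + 3769/243 = -7718528/243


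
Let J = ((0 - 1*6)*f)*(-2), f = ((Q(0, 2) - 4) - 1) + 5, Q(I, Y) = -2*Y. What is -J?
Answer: 48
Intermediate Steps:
f = -4 (f = ((-2*2 - 4) - 1) + 5 = ((-4 - 4) - 1) + 5 = (-8 - 1) + 5 = -9 + 5 = -4)
J = -48 (J = ((0 - 1*6)*(-4))*(-2) = ((0 - 6)*(-4))*(-2) = -6*(-4)*(-2) = 24*(-2) = -48)
-J = -1*(-48) = 48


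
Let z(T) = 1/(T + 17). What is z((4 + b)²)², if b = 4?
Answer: 1/6561 ≈ 0.00015242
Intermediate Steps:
z(T) = 1/(17 + T)
z((4 + b)²)² = (1/(17 + (4 + 4)²))² = (1/(17 + 8²))² = (1/(17 + 64))² = (1/81)² = 1/6561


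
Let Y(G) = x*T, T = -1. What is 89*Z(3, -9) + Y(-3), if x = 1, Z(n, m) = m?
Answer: -802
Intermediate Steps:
Y(G) = -1 (Y(G) = 1*(-1) = -1)
89*Z(3, -9) + Y(-3) = 89*(-9) - 1 = -801 - 1 = -802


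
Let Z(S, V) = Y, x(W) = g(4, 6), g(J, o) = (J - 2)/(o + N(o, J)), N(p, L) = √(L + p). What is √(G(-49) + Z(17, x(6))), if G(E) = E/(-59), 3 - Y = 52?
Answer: 7*I*√3422/59 ≈ 6.9404*I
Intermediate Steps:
g(J, o) = (-2 + J)/(o + √(J + o)) (g(J, o) = (J - 2)/(o + √(J + o)) = (-2 + J)/(o + √(J + o)))
Y = -49 (Y = 3 - 1*52 = 3 - 52 = -49)
x(W) = 2/(6 + √10) (x(W) = (-2 + 4)/(6 + √(4 + 6)) = 2/(6 + √10))
G(E) = -E/59 (G(E) = E*(-1/59) = -E/59)
Z(S, V) = -49
√(G(-49) + Z(17, x(6))) = √(-1/59*(-49) - 49) = √(49/59 - 49) = √(-2842/59) = 7*I*√3422/59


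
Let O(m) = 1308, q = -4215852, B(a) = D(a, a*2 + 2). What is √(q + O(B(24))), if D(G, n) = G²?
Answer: 4*I*√263409 ≈ 2052.9*I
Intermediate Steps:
B(a) = a²
√(q + O(B(24))) = √(-4215852 + 1308) = √(-4214544) = 4*I*√263409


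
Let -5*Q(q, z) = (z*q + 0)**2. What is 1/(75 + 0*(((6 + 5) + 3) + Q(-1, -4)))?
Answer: 1/75 ≈ 0.013333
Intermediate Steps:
Q(q, z) = -q**2*z**2/5 (Q(q, z) = -(z*q + 0)**2/5 = -(q*z + 0)**2/5 = -q**2*z**2/5)
1/(75 + 0*(((6 + 5) + 3) + Q(-1, -4))) = 1/(75 + 0*(((6 + 5) + 3) - 1/5*(-1)**2*(-4)**2)) = 1/(75 + 0*((11 + 3) - 1/5*1*16)) = 1/(75 + 0*(14 - 16/5)) = 1/(75 + 0*(54/5)) = 1/(75 + 0) = 1/75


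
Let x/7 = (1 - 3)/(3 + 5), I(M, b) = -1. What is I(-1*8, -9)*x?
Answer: 7/4 ≈ 1.7500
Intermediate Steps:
x = -7/4 (x = 7*((1 - 3)/(3 + 5)) = 7*(-2/8) = 7*(-2*⅛) = 7*(-¼) = -7/4 ≈ -1.7500)
I(-1*8, -9)*x = -1*(-7/4) = 7/4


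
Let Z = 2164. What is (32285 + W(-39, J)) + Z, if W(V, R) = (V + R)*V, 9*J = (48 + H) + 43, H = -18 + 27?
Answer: 106610/3 ≈ 35537.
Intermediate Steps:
H = 9
J = 100/9 (J = ((48 + 9) + 43)/9 = (57 + 43)/9 = (⅑)*100 = 100/9 ≈ 11.111)
W(V, R) = V*(R + V) (W(V, R) = (R + V)*V = V*(R + V))
(32285 + W(-39, J)) + Z = (32285 - 39*(100/9 - 39)) + 2164 = (32285 - 39*(-251/9)) + 2164 = (32285 + 3263/3) + 2164 = 100118/3 + 2164 = 106610/3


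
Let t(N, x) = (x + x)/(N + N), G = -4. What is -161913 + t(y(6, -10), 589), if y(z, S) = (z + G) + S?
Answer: -1295893/8 ≈ -1.6199e+5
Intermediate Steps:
y(z, S) = -4 + S + z (y(z, S) = (z - 4) + S = (-4 + z) + S = -4 + S + z)
t(N, x) = x/N (t(N, x) = (2*x)/((2*N)) = (2*x)*(1/(2*N)) = x/N)
-161913 + t(y(6, -10), 589) = -161913 + 589/(-4 - 10 + 6) = -161913 + 589/(-8) = -161913 + 589*(-⅛) = -161913 - 589/8 = -1295893/8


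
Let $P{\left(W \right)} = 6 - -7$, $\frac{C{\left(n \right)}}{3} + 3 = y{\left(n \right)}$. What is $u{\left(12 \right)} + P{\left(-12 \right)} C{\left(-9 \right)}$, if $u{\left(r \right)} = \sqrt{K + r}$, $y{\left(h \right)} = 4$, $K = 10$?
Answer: $39 + \sqrt{22} \approx 43.69$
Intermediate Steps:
$u{\left(r \right)} = \sqrt{10 + r}$
$C{\left(n \right)} = 3$ ($C{\left(n \right)} = -9 + 3 \cdot 4 = -9 + 12 = 3$)
$P{\left(W \right)} = 13$ ($P{\left(W \right)} = 6 + 7 = 13$)
$u{\left(12 \right)} + P{\left(-12 \right)} C{\left(-9 \right)} = \sqrt{10 + 12} + 13 \cdot 3 = \sqrt{22} + 39 = 39 + \sqrt{22}$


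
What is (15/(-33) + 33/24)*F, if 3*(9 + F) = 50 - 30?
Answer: -189/88 ≈ -2.1477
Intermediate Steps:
F = -7/3 (F = -9 + (50 - 30)/3 = -9 + (⅓)*20 = -9 + 20/3 = -7/3 ≈ -2.3333)
(15/(-33) + 33/24)*F = (15/(-33) + 33/24)*(-7/3) = (15*(-1/33) + 33*(1/24))*(-7/3) = (-5/11 + 11/8)*(-7/3) = (81/88)*(-7/3) = -189/88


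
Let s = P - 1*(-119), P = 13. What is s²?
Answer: 17424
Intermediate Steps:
s = 132 (s = 13 - 1*(-119) = 13 + 119 = 132)
s² = 132² = 17424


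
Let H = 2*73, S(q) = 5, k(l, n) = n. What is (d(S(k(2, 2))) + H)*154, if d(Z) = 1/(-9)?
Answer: 202202/9 ≈ 22467.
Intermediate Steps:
d(Z) = -1/9
H = 146
(d(S(k(2, 2))) + H)*154 = (-1/9 + 146)*154 = (1313/9)*154 = 202202/9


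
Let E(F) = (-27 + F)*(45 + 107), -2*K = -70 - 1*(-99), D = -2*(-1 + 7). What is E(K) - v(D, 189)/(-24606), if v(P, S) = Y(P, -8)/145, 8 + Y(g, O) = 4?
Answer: -11253061982/1783935 ≈ -6308.0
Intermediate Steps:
Y(g, O) = -4 (Y(g, O) = -8 + 4 = -4)
D = -12 (D = -2*6 = -12)
K = -29/2 (K = -(-70 - 1*(-99))/2 = -(-70 + 99)/2 = -1/2*29 = -29/2 ≈ -14.500)
v(P, S) = -4/145
E(F) = -4104 + 152*F (E(F) = (-27 + F)*152 = -4104 + 152*F)
E(K) - v(D, 189)/(-24606) = (-4104 + 152*(-29/2)) - (-4)/(145*(-24606)) = (-4104 - 2204) - (-4)*(-1)/(145*24606) = -6308 - 1*2/1783935 = -6308 - 2/1783935 = -11253061982/1783935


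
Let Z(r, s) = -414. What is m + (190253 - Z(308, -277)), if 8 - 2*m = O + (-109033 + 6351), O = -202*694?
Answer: 312106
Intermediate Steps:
O = -140188
m = 121439 (m = 4 - (-140188 + (-109033 + 6351))/2 = 4 - (-140188 - 102682)/2 = 4 - 1/2*(-242870) = 4 + 121435 = 121439)
m + (190253 - Z(308, -277)) = 121439 + (190253 - 1*(-414)) = 121439 + (190253 + 414) = 121439 + 190667 = 312106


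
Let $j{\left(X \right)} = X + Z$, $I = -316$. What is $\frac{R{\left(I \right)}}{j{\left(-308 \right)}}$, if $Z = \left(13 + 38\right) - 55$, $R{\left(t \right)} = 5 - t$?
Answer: $- \frac{107}{104} \approx -1.0288$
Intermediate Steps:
$Z = -4$ ($Z = 51 - 55 = -4$)
$j{\left(X \right)} = -4 + X$ ($j{\left(X \right)} = X - 4 = -4 + X$)
$\frac{R{\left(I \right)}}{j{\left(-308 \right)}} = \frac{5 - -316}{-4 - 308} = \frac{5 + 316}{-312} = 321 \left(- \frac{1}{312}\right) = - \frac{107}{104}$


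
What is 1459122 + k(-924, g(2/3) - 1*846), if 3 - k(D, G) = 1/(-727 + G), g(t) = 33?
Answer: 2247052501/1540 ≈ 1.4591e+6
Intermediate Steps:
k(D, G) = 3 - 1/(-727 + G)
1459122 + k(-924, g(2/3) - 1*846) = 1459122 + (-2182 + 3*(33 - 1*846))/(-727 + (33 - 1*846)) = 1459122 + (-2182 + 3*(33 - 846))/(-727 + (33 - 846)) = 1459122 + (-2182 + 3*(-813))/(-727 - 813) = 1459122 + (-2182 - 2439)/(-1540) = 1459122 - 1/1540*(-4621) = 1459122 + 4621/1540 = 2247052501/1540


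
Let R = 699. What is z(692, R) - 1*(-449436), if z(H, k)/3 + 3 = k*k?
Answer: 1915230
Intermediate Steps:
z(H, k) = -9 + 3*k² (z(H, k) = -9 + 3*(k*k) = -9 + 3*k²)
z(692, R) - 1*(-449436) = (-9 + 3*699²) - 1*(-449436) = (-9 + 3*488601) + 449436 = (-9 + 1465803) + 449436 = 1465794 + 449436 = 1915230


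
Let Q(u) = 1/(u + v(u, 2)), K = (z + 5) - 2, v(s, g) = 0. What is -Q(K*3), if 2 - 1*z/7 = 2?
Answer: -⅑ ≈ -0.11111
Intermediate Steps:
z = 0 (z = 14 - 7*2 = 14 - 14 = 0)
K = 3 (K = (0 + 5) - 2 = 5 - 2 = 3)
Q(u) = 1/u (Q(u) = 1/(u + 0) = 1/u)
-Q(K*3) = -1/(3*3) = -1/9 = -1*⅑ = -⅑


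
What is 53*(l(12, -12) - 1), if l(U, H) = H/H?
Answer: 0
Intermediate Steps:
l(U, H) = 1
53*(l(12, -12) - 1) = 53*(1 - 1) = 53*0 = 0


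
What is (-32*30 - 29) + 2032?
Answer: 1043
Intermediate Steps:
(-32*30 - 29) + 2032 = (-960 - 29) + 2032 = -989 + 2032 = 1043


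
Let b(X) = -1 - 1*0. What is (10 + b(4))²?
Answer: 81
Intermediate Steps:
b(X) = -1 (b(X) = -1 + 0 = -1)
(10 + b(4))² = (10 - 1)² = 9² = 81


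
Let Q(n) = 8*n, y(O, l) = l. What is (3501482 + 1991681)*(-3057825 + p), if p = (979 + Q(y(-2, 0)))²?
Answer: -11532258511592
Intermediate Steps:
p = 958441 (p = (979 + 8*0)² = (979 + 0)² = 979² = 958441)
(3501482 + 1991681)*(-3057825 + p) = (3501482 + 1991681)*(-3057825 + 958441) = 5493163*(-2099384) = -11532258511592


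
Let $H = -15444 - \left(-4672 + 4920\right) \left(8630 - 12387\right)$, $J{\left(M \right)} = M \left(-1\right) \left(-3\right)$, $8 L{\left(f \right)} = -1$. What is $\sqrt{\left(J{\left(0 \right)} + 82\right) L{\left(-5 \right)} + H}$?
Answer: $\frac{\sqrt{3665127}}{2} \approx 957.23$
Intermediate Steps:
$L{\left(f \right)} = - \frac{1}{8}$ ($L{\left(f \right)} = \frac{1}{8} \left(-1\right) = - \frac{1}{8}$)
$J{\left(M \right)} = 3 M$ ($J{\left(M \right)} = - M \left(-3\right) = 3 M$)
$H = 916292$ ($H = -15444 - 248 \left(-3757\right) = -15444 - -931736 = -15444 + 931736 = 916292$)
$\sqrt{\left(J{\left(0 \right)} + 82\right) L{\left(-5 \right)} + H} = \sqrt{\left(3 \cdot 0 + 82\right) \left(- \frac{1}{8}\right) + 916292} = \sqrt{\left(0 + 82\right) \left(- \frac{1}{8}\right) + 916292} = \sqrt{82 \left(- \frac{1}{8}\right) + 916292} = \sqrt{- \frac{41}{4} + 916292} = \sqrt{\frac{3665127}{4}} = \frac{\sqrt{3665127}}{2}$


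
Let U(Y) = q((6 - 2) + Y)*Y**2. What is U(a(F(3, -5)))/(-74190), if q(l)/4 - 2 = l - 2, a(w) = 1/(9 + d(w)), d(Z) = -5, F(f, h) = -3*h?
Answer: -17/1187040 ≈ -1.4321e-5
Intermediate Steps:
a(w) = 1/4 (a(w) = 1/(9 - 5) = 1/4)
q(l) = 4*l (q(l) = 8 + 4*(l - 2) = 8 + 4*(-2 + l) = 8 + (-8 + 4*l) = 4*l)
U(Y) = Y**2*(16 + 4*Y) (U(Y) = (4*((6 - 2) + Y))*Y**2 = (4*(4 + Y))*Y**2 = (16 + 4*Y)*Y**2 = Y**2*(16 + 4*Y))
U(a(F(3, -5)))/(-74190) = (4*(1/4)**2*(4 + 1/4))/(-74190) = (4*(1/16)*(17/4))*(-1/74190) = (17/16)*(-1/74190) = -17/1187040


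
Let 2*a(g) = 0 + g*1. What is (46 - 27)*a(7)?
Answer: 133/2 ≈ 66.500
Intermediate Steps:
a(g) = g/2 (a(g) = (0 + g*1)/2 = (0 + g)/2 = g/2)
(46 - 27)*a(7) = (46 - 27)*((½)*7) = 19*(7/2) = 133/2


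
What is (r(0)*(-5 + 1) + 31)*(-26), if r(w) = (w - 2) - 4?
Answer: -1430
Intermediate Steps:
r(w) = -6 + w (r(w) = (-2 + w) - 4 = -6 + w)
(r(0)*(-5 + 1) + 31)*(-26) = ((-6 + 0)*(-5 + 1) + 31)*(-26) = (-6*(-4) + 31)*(-26) = (24 + 31)*(-26) = 55*(-26) = -1430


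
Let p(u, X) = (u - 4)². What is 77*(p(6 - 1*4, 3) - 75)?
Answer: -5467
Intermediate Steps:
p(u, X) = (-4 + u)²
77*(p(6 - 1*4, 3) - 75) = 77*((-4 + (6 - 1*4))² - 75) = 77*((-4 + (6 - 4))² - 75) = 77*((-4 + 2)² - 75) = 77*((-2)² - 75) = 77*(4 - 75) = 77*(-71) = -5467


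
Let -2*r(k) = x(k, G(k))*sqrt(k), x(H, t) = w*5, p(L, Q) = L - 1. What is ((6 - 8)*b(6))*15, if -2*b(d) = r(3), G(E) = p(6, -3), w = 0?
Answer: 0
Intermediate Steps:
p(L, Q) = -1 + L
G(E) = 5 (G(E) = -1 + 6 = 5)
x(H, t) = 0 (x(H, t) = 0*5 = 0)
r(k) = 0 (r(k) = -0*sqrt(k) = -1/2*0 = 0)
b(d) = 0 (b(d) = -1/2*0 = 0)
((6 - 8)*b(6))*15 = ((6 - 8)*0)*15 = -2*0*15 = 0*15 = 0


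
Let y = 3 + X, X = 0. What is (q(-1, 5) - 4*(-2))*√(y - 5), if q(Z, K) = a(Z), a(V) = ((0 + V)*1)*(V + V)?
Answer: 10*I*√2 ≈ 14.142*I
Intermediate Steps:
a(V) = 2*V² (a(V) = (V*1)*(2*V) = V*(2*V) = 2*V²)
y = 3 (y = 3 + 0 = 3)
q(Z, K) = 2*Z²
(q(-1, 5) - 4*(-2))*√(y - 5) = (2*(-1)² - 4*(-2))*√(3 - 5) = (2*1 + 8)*√(-2) = (2 + 8)*(I*√2) = 10*(I*√2) = 10*I*√2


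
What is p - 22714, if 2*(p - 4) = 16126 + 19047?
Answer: -10247/2 ≈ -5123.5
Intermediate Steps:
p = 35181/2 (p = 4 + (16126 + 19047)/2 = 4 + (½)*35173 = 4 + 35173/2 = 35181/2 ≈ 17591.)
p - 22714 = 35181/2 - 22714 = -10247/2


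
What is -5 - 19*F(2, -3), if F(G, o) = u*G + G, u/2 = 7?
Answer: -575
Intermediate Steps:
u = 14 (u = 2*7 = 14)
F(G, o) = 15*G (F(G, o) = 14*G + G = 15*G)
-5 - 19*F(2, -3) = -5 - 285*2 = -5 - 19*30 = -5 - 570 = -575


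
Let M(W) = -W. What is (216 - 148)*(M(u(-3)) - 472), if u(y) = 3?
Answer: -32300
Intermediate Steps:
(216 - 148)*(M(u(-3)) - 472) = (216 - 148)*(-1*3 - 472) = 68*(-3 - 472) = 68*(-475) = -32300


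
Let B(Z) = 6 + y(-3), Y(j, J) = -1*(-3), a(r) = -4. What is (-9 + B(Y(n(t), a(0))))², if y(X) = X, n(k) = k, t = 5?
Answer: 36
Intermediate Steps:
Y(j, J) = 3
B(Z) = 3 (B(Z) = 6 - 3 = 3)
(-9 + B(Y(n(t), a(0))))² = (-9 + 3)² = (-6)² = 36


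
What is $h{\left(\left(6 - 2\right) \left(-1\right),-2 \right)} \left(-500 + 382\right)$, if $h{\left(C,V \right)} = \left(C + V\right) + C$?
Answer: $1180$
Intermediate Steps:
$h{\left(C,V \right)} = V + 2 C$
$h{\left(\left(6 - 2\right) \left(-1\right),-2 \right)} \left(-500 + 382\right) = \left(-2 + 2 \left(6 - 2\right) \left(-1\right)\right) \left(-500 + 382\right) = \left(-2 + 2 \cdot 4 \left(-1\right)\right) \left(-118\right) = \left(-2 + 2 \left(-4\right)\right) \left(-118\right) = \left(-2 - 8\right) \left(-118\right) = \left(-10\right) \left(-118\right) = 1180$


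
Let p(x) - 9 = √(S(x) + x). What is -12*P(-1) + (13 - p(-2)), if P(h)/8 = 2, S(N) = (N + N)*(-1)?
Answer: -188 - √2 ≈ -189.41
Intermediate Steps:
S(N) = -2*N (S(N) = (2*N)*(-1) = -2*N)
P(h) = 16 (P(h) = 8*2 = 16)
p(x) = 9 + √(-x) (p(x) = 9 + √(-2*x + x) = 9 + √(-x))
-12*P(-1) + (13 - p(-2)) = -12*16 + (13 - (9 + √(-1*(-2)))) = -192 + (13 - (9 + √2)) = -192 + (13 + (-9 - √2)) = -192 + (4 - √2) = -188 - √2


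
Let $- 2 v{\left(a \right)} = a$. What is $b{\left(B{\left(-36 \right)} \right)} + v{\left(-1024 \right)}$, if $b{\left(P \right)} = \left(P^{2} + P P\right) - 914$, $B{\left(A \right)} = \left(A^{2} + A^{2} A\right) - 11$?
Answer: $4117054880$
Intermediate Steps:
$B{\left(A \right)} = -11 + A^{2} + A^{3}$ ($B{\left(A \right)} = \left(A^{2} + A^{3}\right) - 11 = -11 + A^{2} + A^{3}$)
$v{\left(a \right)} = - \frac{a}{2}$
$b{\left(P \right)} = -914 + 2 P^{2}$ ($b{\left(P \right)} = \left(P^{2} + P^{2}\right) - 914 = 2 P^{2} - 914 = -914 + 2 P^{2}$)
$b{\left(B{\left(-36 \right)} \right)} + v{\left(-1024 \right)} = \left(-914 + 2 \left(-11 + \left(-36\right)^{2} + \left(-36\right)^{3}\right)^{2}\right) - -512 = \left(-914 + 2 \left(-11 + 1296 - 46656\right)^{2}\right) + 512 = \left(-914 + 2 \left(-45371\right)^{2}\right) + 512 = \left(-914 + 2 \cdot 2058527641\right) + 512 = \left(-914 + 4117055282\right) + 512 = 4117054368 + 512 = 4117054880$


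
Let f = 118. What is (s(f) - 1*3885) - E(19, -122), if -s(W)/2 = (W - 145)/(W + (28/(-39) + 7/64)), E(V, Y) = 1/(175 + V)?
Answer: -220812098123/56843746 ≈ -3884.5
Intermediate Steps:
s(W) = -2*(-145 + W)/(-1519/2496 + W) (s(W) = -2*(W - 145)/(W + (28/(-39) + 7/64)) = -2*(-145 + W)/(W + (28*(-1/39) + 7*(1/64))) = -2*(-145 + W)/(W + (-28/39 + 7/64)) = -2*(-145 + W)/(W - 1519/2496) = -2*(-145 + W)/(-1519/2496 + W))
(s(f) - 1*3885) - E(19, -122) = (4992*(145 - 1*118)/(-1519 + 2496*118) - 1*3885) - 1/(175 + 19) = (4992*(145 - 118)/(-1519 + 294528) - 3885) - 1/194 = (4992*27/293009 - 3885) - 1*1/194 = (4992*(1/293009)*27 - 3885) - 1/194 = (134784/293009 - 3885) - 1/194 = -1138205181/293009 - 1/194 = -220812098123/56843746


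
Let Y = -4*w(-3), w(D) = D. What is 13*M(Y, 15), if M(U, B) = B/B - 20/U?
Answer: -26/3 ≈ -8.6667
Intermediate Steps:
Y = 12 (Y = -4*(-3) = 12)
M(U, B) = 1 - 20/U
13*M(Y, 15) = 13*((-20 + 12)/12) = 13*((1/12)*(-8)) = 13*(-2/3) = -26/3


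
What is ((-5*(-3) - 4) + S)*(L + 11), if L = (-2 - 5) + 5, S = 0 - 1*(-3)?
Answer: 126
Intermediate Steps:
S = 3 (S = 0 + 3 = 3)
L = -2 (L = -7 + 5 = -2)
((-5*(-3) - 4) + S)*(L + 11) = ((-5*(-3) - 4) + 3)*(-2 + 11) = ((15 - 4) + 3)*9 = (11 + 3)*9 = 14*9 = 126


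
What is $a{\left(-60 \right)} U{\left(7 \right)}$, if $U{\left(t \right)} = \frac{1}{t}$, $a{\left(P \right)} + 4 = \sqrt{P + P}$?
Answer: $- \frac{4}{7} + \frac{2 i \sqrt{30}}{7} \approx -0.57143 + 1.5649 i$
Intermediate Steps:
$a{\left(P \right)} = -4 + \sqrt{2} \sqrt{P}$ ($a{\left(P \right)} = -4 + \sqrt{P + P} = -4 + \sqrt{2 P} = -4 + \sqrt{2} \sqrt{P}$)
$a{\left(-60 \right)} U{\left(7 \right)} = \frac{-4 + \sqrt{2} \sqrt{-60}}{7} = \left(-4 + \sqrt{2} \cdot 2 i \sqrt{15}\right) \frac{1}{7} = \left(-4 + 2 i \sqrt{30}\right) \frac{1}{7} = - \frac{4}{7} + \frac{2 i \sqrt{30}}{7}$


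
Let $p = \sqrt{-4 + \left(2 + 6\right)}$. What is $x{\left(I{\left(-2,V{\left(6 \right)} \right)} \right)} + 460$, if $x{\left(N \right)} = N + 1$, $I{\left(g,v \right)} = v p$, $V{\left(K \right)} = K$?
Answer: $473$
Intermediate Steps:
$p = 2$ ($p = \sqrt{-4 + 8} = \sqrt{4} = 2$)
$I{\left(g,v \right)} = 2 v$ ($I{\left(g,v \right)} = v 2 = 2 v$)
$x{\left(N \right)} = 1 + N$
$x{\left(I{\left(-2,V{\left(6 \right)} \right)} \right)} + 460 = \left(1 + 2 \cdot 6\right) + 460 = \left(1 + 12\right) + 460 = 13 + 460 = 473$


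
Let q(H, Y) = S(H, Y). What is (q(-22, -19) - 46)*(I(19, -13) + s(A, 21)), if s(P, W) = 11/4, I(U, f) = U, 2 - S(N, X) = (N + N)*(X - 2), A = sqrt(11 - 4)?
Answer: -21054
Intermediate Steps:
A = sqrt(7) ≈ 2.6458
S(N, X) = 2 - 2*N*(-2 + X) (S(N, X) = 2 - (N + N)*(X - 2) = 2 - 2*N*(-2 + X))
q(H, Y) = 2 + 4*H - 2*H*Y
s(P, W) = 11/4 (s(P, W) = 11*(1/4) = 11/4)
(q(-22, -19) - 46)*(I(19, -13) + s(A, 21)) = ((2 + 4*(-22) - 2*(-22)*(-19)) - 46)*(19 + 11/4) = ((2 - 88 - 836) - 46)*(87/4) = (-922 - 46)*(87/4) = -968*87/4 = -21054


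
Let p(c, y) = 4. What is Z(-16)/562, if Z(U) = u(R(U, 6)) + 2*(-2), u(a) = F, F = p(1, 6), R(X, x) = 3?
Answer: 0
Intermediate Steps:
F = 4
u(a) = 4
Z(U) = 0 (Z(U) = 4 + 2*(-2) = 4 - 4 = 0)
Z(-16)/562 = 0/562 = 0*(1/562) = 0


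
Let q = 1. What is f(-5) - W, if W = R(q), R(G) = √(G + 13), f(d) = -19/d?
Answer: 19/5 - √14 ≈ 0.058343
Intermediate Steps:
R(G) = √(13 + G)
W = √14 (W = √(13 + 1) = √14 ≈ 3.7417)
f(-5) - W = -19/(-5) - √14 = -19*(-⅕) - √14 = 19/5 - √14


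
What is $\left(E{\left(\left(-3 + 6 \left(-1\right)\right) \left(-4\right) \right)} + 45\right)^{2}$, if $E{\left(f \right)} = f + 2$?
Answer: $6889$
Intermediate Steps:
$E{\left(f \right)} = 2 + f$
$\left(E{\left(\left(-3 + 6 \left(-1\right)\right) \left(-4\right) \right)} + 45\right)^{2} = \left(\left(2 + \left(-3 + 6 \left(-1\right)\right) \left(-4\right)\right) + 45\right)^{2} = \left(\left(2 + \left(-3 - 6\right) \left(-4\right)\right) + 45\right)^{2} = \left(\left(2 - -36\right) + 45\right)^{2} = \left(\left(2 + 36\right) + 45\right)^{2} = \left(38 + 45\right)^{2} = 83^{2} = 6889$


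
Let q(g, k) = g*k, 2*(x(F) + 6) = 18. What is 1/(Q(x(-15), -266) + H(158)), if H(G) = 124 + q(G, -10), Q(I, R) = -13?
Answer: -1/1469 ≈ -0.00068074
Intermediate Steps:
x(F) = 3 (x(F) = -6 + (½)*18 = -6 + 9 = 3)
H(G) = 124 - 10*G (H(G) = 124 + G*(-10) = 124 - 10*G)
1/(Q(x(-15), -266) + H(158)) = 1/(-13 + (124 - 10*158)) = 1/(-13 + (124 - 1580)) = 1/(-13 - 1456) = 1/(-1469) = -1/1469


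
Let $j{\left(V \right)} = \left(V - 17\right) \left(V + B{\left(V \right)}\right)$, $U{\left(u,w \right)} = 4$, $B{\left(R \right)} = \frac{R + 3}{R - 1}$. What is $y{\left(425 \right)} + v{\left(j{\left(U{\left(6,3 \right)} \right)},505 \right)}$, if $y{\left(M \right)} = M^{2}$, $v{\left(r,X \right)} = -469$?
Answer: $180156$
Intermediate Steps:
$B{\left(R \right)} = \frac{3 + R}{-1 + R}$
$j{\left(V \right)} = \left(-17 + V\right) \left(V + \frac{3 + V}{-1 + V}\right)$ ($j{\left(V \right)} = \left(V - 17\right) \left(V + \frac{3 + V}{-1 + V}\right) = \left(-17 + V\right) \left(V + \frac{3 + V}{-1 + V}\right)$)
$y{\left(425 \right)} + v{\left(j{\left(U{\left(6,3 \right)} \right)},505 \right)} = 425^{2} - 469 = 180625 - 469 = 180156$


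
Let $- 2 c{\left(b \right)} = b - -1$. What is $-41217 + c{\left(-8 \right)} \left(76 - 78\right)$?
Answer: $-41224$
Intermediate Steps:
$c{\left(b \right)} = - \frac{1}{2} - \frac{b}{2}$ ($c{\left(b \right)} = - \frac{b - -1}{2} = - \frac{b + 1}{2} = - \frac{1 + b}{2} = - \frac{1}{2} - \frac{b}{2}$)
$-41217 + c{\left(-8 \right)} \left(76 - 78\right) = -41217 + \left(- \frac{1}{2} - -4\right) \left(76 - 78\right) = -41217 + \left(- \frac{1}{2} + 4\right) \left(-2\right) = -41217 + \frac{7}{2} \left(-2\right) = -41217 - 7 = -41224$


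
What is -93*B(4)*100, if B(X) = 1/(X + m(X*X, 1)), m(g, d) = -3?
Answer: -9300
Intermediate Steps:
B(X) = 1/(-3 + X) (B(X) = 1/(X - 3) = 1/(-3 + X))
-93*B(4)*100 = -93/(-3 + 4)*100 = -93/1*100 = -93*1*100 = -93*100 = -9300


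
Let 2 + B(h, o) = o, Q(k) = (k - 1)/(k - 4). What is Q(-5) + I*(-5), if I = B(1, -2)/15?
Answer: 2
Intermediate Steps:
Q(k) = (-1 + k)/(-4 + k)
B(h, o) = -2 + o
I = -4/15 (I = (-2 - 2)/15 = -4*1/15 = -4/15 ≈ -0.26667)
Q(-5) + I*(-5) = (-1 - 5)/(-4 - 5) - 4/15*(-5) = -6/(-9) + 4/3 = -1/9*(-6) + 4/3 = 2/3 + 4/3 = 2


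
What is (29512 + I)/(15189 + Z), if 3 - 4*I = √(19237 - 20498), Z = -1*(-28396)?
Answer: 118051/174340 - I*√1261/174340 ≈ 0.67713 - 0.00020369*I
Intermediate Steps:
Z = 28396
I = ¾ - I*√1261/4 (I = ¾ - √(19237 - 20498)/4 = ¾ - I*√1261/4 ≈ 0.75 - 8.8776*I)
(29512 + I)/(15189 + Z) = (29512 + (¾ - I*√1261/4))/(15189 + 28396) = (118051/4 - I*√1261/4)/43585 = (118051/4 - I*√1261/4)*(1/43585) = 118051/174340 - I*√1261/174340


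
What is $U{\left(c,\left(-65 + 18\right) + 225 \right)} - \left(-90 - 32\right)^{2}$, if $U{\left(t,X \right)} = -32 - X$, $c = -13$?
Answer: $-15094$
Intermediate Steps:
$U{\left(c,\left(-65 + 18\right) + 225 \right)} - \left(-90 - 32\right)^{2} = \left(-32 - \left(\left(-65 + 18\right) + 225\right)\right) - \left(-90 - 32\right)^{2} = \left(-32 - \left(-47 + 225\right)\right) - \left(-122\right)^{2} = \left(-32 - 178\right) - 14884 = -210 - 14884 = -15094$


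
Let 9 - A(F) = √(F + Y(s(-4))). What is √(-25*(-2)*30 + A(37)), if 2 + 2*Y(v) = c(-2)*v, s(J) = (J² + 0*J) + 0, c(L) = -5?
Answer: √(1509 - 2*I) ≈ 38.846 - 0.0257*I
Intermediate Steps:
s(J) = J² (s(J) = (J² + 0) + 0 = J² + 0 = J²)
Y(v) = -1 - 5*v/2 (Y(v) = -1 + (-5*v)/2 = -1 - 5*v/2)
A(F) = 9 - √(-41 + F) (A(F) = 9 - √(F + (-1 - 5/2*(-4)²)) = 9 - √(F + (-1 - 5/2*16)) = 9 - √(F + (-1 - 40)) = 9 - √(F - 41) = 9 - √(-41 + F))
√(-25*(-2)*30 + A(37)) = √(-25*(-2)*30 + (9 - √(-41 + 37))) = √(50*30 + (9 - √(-4))) = √(1500 + (9 - 2*I)) = √(1509 - 2*I)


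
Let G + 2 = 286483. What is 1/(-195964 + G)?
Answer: 1/90517 ≈ 1.1048e-5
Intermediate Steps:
G = 286481 (G = -2 + 286483 = 286481)
1/(-195964 + G) = 1/(-195964 + 286481) = 1/90517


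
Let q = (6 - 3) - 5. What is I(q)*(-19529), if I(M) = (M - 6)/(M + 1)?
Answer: -156232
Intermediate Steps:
q = -2 (q = 3 - 5 = -2)
I(M) = (-6 + M)/(1 + M)
I(q)*(-19529) = ((-6 - 2)/(1 - 2))*(-19529) = (-8/(-1))*(-19529) = -1*(-8)*(-19529) = 8*(-19529) = -156232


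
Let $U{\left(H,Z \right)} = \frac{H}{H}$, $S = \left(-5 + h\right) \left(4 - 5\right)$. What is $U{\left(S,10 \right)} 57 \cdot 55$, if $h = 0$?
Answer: $3135$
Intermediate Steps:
$S = 5$ ($S = \left(-5 + 0\right) \left(4 - 5\right) = \left(-5\right) \left(-1\right) = 5$)
$U{\left(H,Z \right)} = 1$
$U{\left(S,10 \right)} 57 \cdot 55 = 1 \cdot 57 \cdot 55 = 57 \cdot 55 = 3135$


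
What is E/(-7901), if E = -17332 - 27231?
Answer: 44563/7901 ≈ 5.6402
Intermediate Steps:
E = -44563
E/(-7901) = -44563/(-7901) = -44563*(-1/7901) = 44563/7901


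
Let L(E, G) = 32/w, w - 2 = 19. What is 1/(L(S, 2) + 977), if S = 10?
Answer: 21/20549 ≈ 0.0010219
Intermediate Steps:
w = 21 (w = 2 + 19 = 21)
L(E, G) = 32/21
1/(L(S, 2) + 977) = 1/(32/21 + 977) = 1/(20549/21) = 21/20549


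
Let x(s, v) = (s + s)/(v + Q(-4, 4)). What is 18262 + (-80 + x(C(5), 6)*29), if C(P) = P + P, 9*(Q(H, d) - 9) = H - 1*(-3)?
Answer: 1220804/67 ≈ 18221.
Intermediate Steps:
Q(H, d) = 28/3 + H/9 (Q(H, d) = 9 + (H - 1*(-3))/9 = 9 + (H + 3)/9 = 9 + (3 + H)/9 = 9 + (⅓ + H/9) = 28/3 + H/9)
C(P) = 2*P
x(s, v) = 2*s/(80/9 + v) (x(s, v) = (s + s)/(v + (28/3 + (⅑)*(-4))) = (2*s)/(v + (28/3 - 4/9)) = (2*s)/(v + 80/9) = (2*s)/(80/9 + v) = 2*s/(80/9 + v))
18262 + (-80 + x(C(5), 6)*29) = 18262 + (-80 + (18*(2*5)/(80 + 9*6))*29) = 18262 + (-80 + (18*10/(80 + 54))*29) = 18262 + (-80 + (18*10/134)*29) = 18262 + (-80 + (18*10*(1/134))*29) = 18262 + (-80 + (90/67)*29) = 18262 + (-80 + 2610/67) = 18262 - 2750/67 = 1220804/67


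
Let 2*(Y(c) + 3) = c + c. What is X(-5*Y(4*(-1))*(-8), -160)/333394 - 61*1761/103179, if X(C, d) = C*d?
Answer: -5198516279/5733209921 ≈ -0.90674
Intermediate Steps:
Y(c) = -3 + c (Y(c) = -3 + (c + c)/2 = -3 + (2*c)/2 = -3 + c)
X(-5*Y(4*(-1))*(-8), -160)/333394 - 61*1761/103179 = ((-5*(-3 + 4*(-1))*(-8))*(-160))/333394 - 61*1761/103179 = ((-5*(-3 - 4)*(-8))*(-160))*(1/333394) - 107421*1/103179 = ((-5*(-7)*(-8))*(-160))*(1/333394) - 35807/34393 = ((35*(-8))*(-160))*(1/333394) - 35807/34393 = -280*(-160)*(1/333394) - 35807/34393 = 44800*(1/333394) - 35807/34393 = 22400/166697 - 35807/34393 = -5198516279/5733209921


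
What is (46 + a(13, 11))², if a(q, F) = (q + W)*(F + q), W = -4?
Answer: 68644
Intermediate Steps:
a(q, F) = (-4 + q)*(F + q) (a(q, F) = (q - 4)*(F + q) = (-4 + q)*(F + q))
(46 + a(13, 11))² = (46 + (13² - 4*11 - 4*13 + 11*13))² = (46 + (169 - 44 - 52 + 143))² = (46 + 216)² = 262² = 68644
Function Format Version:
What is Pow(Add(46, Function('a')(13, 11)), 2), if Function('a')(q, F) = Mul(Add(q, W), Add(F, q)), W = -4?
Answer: 68644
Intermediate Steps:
Function('a')(q, F) = Mul(Add(-4, q), Add(F, q)) (Function('a')(q, F) = Mul(Add(q, -4), Add(F, q)) = Mul(Add(-4, q), Add(F, q)))
Pow(Add(46, Function('a')(13, 11)), 2) = Pow(Add(46, Add(Pow(13, 2), Mul(-4, 11), Mul(-4, 13), Mul(11, 13))), 2) = Pow(Add(46, Add(169, -44, -52, 143)), 2) = Pow(Add(46, 216), 2) = Pow(262, 2) = 68644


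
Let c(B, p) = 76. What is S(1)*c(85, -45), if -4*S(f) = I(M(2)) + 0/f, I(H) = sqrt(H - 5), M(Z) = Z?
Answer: -19*I*sqrt(3) ≈ -32.909*I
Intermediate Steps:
I(H) = sqrt(-5 + H)
S(f) = -I*sqrt(3)/4 (S(f) = -(sqrt(-5 + 2) + 0/f)/4 = -(sqrt(-3) + 0)/4 = -(I*sqrt(3) + 0)/4 = -I*sqrt(3)/4)
S(1)*c(85, -45) = -I*sqrt(3)/4*76 = -19*I*sqrt(3)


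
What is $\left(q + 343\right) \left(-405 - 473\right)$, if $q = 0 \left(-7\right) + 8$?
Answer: $-308178$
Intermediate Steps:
$q = 8$ ($q = 0 + 8 = 8$)
$\left(q + 343\right) \left(-405 - 473\right) = \left(8 + 343\right) \left(-405 - 473\right) = 351 \left(-878\right) = -308178$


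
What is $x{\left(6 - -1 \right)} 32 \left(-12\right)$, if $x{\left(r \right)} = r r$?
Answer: $-18816$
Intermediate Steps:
$x{\left(r \right)} = r^{2}$
$x{\left(6 - -1 \right)} 32 \left(-12\right) = \left(6 - -1\right)^{2} \cdot 32 \left(-12\right) = \left(6 + 1\right)^{2} \cdot 32 \left(-12\right) = 7^{2} \cdot 32 \left(-12\right) = 49 \cdot 32 \left(-12\right) = 1568 \left(-12\right) = -18816$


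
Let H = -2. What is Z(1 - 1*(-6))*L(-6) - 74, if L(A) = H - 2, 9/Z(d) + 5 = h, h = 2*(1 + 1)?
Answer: -38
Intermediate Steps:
h = 4 (h = 2*2 = 4)
Z(d) = -9 (Z(d) = 9/(-5 + 4) = 9/(-1) = 9*(-1) = -9)
L(A) = -4 (L(A) = -2 - 2 = -4)
Z(1 - 1*(-6))*L(-6) - 74 = -9*(-4) - 74 = 36 - 74 = -38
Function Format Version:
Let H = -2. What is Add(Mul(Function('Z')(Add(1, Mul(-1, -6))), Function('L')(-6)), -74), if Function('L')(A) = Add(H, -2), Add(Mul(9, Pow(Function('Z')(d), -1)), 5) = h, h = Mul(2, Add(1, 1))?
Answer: -38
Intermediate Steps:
h = 4 (h = Mul(2, 2) = 4)
Function('Z')(d) = -9 (Function('Z')(d) = Mul(9, Pow(Add(-5, 4), -1)) = Mul(9, Pow(-1, -1)) = Mul(9, -1) = -9)
Function('L')(A) = -4 (Function('L')(A) = Add(-2, -2) = -4)
Add(Mul(Function('Z')(Add(1, Mul(-1, -6))), Function('L')(-6)), -74) = Add(Mul(-9, -4), -74) = Add(36, -74) = -38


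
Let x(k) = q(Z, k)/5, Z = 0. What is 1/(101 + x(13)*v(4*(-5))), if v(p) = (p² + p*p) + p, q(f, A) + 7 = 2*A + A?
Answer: 1/5093 ≈ 0.00019635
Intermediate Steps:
q(f, A) = -7 + 3*A (q(f, A) = -7 + (2*A + A) = -7 + 3*A)
x(k) = -7/5 + 3*k/5 (x(k) = (-7 + 3*k)/5 = (-7 + 3*k)*(⅕) = -7/5 + 3*k/5)
v(p) = p + 2*p² (v(p) = (p² + p²) + p = 2*p² + p = p + 2*p²)
1/(101 + x(13)*v(4*(-5))) = 1/(101 + (-7/5 + (⅗)*13)*((4*(-5))*(1 + 2*(4*(-5))))) = 1/(101 + (-7/5 + 39/5)*(-20*(1 + 2*(-20)))) = 1/(101 + 32*(-20*(1 - 40))/5) = 1/(101 + 32*(-20*(-39))/5) = 1/(101 + (32/5)*780) = 1/(101 + 4992) = 1/5093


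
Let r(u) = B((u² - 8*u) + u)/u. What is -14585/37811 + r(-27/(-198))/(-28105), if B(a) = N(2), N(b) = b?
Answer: -111945269/289821315 ≈ -0.38626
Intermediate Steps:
B(a) = 2
r(u) = 2/u
-14585/37811 + r(-27/(-198))/(-28105) = -14585/37811 + (2/((-27/(-198))))/(-28105) = -14585*1/37811 + (2/((-27*(-1/198))))*(-1/28105) = -14585/37811 + (2/(3/22))*(-1/28105) = -14585/37811 + (2*(22/3))*(-1/28105) = -14585/37811 + (44/3)*(-1/28105) = -14585/37811 - 4/7665 = -111945269/289821315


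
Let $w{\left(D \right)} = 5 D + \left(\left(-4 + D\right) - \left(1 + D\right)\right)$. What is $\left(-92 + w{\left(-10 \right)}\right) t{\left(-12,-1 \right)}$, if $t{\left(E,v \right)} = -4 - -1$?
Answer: $441$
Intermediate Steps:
$t{\left(E,v \right)} = -3$ ($t{\left(E,v \right)} = -4 + 1 = -3$)
$w{\left(D \right)} = -5 + 5 D$ ($w{\left(D \right)} = 5 D - 5 = -5 + 5 D$)
$\left(-92 + w{\left(-10 \right)}\right) t{\left(-12,-1 \right)} = \left(-92 + \left(-5 + 5 \left(-10\right)\right)\right) \left(-3\right) = \left(-92 - 55\right) \left(-3\right) = \left(-147\right) \left(-3\right) = 441$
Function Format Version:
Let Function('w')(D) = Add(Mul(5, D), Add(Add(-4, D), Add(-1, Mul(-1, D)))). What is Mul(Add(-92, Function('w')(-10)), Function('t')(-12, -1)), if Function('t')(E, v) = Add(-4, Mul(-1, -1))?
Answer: 441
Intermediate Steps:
Function('t')(E, v) = -3 (Function('t')(E, v) = Add(-4, 1) = -3)
Function('w')(D) = Add(-5, Mul(5, D)) (Function('w')(D) = Add(Mul(5, D), -5) = Add(-5, Mul(5, D)))
Mul(Add(-92, Function('w')(-10)), Function('t')(-12, -1)) = Mul(Add(-92, Add(-5, Mul(5, -10))), -3) = Mul(Add(-92, Add(-5, -50)), -3) = Mul(Add(-92, -55), -3) = Mul(-147, -3) = 441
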